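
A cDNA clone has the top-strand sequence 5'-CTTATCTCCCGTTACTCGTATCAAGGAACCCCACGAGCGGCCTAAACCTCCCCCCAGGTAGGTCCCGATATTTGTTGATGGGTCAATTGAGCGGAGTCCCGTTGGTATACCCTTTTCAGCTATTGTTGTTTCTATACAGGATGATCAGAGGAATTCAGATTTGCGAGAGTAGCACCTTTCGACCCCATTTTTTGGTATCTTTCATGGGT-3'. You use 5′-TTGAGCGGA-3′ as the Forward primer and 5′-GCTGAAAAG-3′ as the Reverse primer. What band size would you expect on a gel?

34 bp

The forward primer matches the template at positions 87–95.
Taking the reverse complement of GCTGAAAAG gives CTTTTCAGC, found at positions 112–120 on the template; the primer anneals here to the top strand with its 3' end pointing upstream.
Amplicon spans positions 87–120: 34 bp.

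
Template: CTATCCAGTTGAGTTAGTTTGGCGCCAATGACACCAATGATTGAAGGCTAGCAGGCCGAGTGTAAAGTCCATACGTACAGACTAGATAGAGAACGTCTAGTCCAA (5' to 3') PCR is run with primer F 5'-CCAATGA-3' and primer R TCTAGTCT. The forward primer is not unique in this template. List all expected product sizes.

The forward primer CCAATGA matches the top strand at positions 25–31, 34–40.
The reverse primer's reverse complement is AGACTAGA, matching at positions 79–86.
Each forward site pairs with the reverse site to give a product ending at position 86: sizes 62, 53 bp.

62 bp, 53 bp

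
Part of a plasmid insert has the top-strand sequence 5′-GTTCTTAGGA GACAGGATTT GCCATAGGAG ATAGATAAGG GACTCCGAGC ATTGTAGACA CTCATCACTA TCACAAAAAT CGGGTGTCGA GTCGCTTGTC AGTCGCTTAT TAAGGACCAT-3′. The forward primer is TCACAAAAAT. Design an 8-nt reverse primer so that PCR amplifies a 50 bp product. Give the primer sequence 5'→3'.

5'-ATGGTCCT-3'

The forward primer binds at positions 71–80, so a 50 bp product ends at position 71 + 50 − 1 = 120.
The reverse primer anneals to the top strand over positions 113–120, i.e. to AGGACCAT.
Its sequence written 5'→3' is the reverse complement: ATGGTCCT.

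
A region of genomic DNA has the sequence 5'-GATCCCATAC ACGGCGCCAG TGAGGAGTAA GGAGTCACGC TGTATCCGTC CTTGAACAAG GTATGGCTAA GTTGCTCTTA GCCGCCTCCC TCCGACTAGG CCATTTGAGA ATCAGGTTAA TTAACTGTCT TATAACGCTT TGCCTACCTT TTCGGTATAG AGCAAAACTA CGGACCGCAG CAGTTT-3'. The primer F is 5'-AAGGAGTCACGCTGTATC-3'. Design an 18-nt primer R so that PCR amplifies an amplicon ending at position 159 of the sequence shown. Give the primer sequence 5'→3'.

5'-TATACCGAAAAGGTAGGC-3'

The forward primer binds at positions 29–46; the product's 3' end on the top strand is position 159.
The reverse primer anneals to the top strand over positions 142–159, i.e. to GCCTACCTTTTCGGTATA.
Its sequence written 5'→3' is the reverse complement: TATACCGAAAAGGTAGGC.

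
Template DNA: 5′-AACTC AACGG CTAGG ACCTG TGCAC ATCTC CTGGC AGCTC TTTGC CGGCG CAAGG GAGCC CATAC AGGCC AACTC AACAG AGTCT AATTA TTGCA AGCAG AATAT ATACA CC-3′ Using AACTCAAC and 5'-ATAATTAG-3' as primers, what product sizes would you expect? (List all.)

The forward primer AACTCAAC matches the top strand at positions 1–8, 71–78.
The reverse primer's reverse complement is CTAATTAT, matching at positions 84–91.
Each forward site pairs with the reverse site to give a product ending at position 91: sizes 91, 21 bp.

91 bp, 21 bp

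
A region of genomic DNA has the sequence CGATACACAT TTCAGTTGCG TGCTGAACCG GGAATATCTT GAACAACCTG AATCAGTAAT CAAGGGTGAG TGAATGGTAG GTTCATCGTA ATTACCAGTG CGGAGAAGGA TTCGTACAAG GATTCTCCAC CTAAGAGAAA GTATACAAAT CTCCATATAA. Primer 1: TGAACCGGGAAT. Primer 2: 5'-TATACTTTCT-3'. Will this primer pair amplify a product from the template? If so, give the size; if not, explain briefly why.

Yes — a 122 bp product.

Primer 1 (TGAACCGGGAAT) matches the top strand at positions 24–35; it acts as a forward primer.
Primer 2's reverse complement is AGAAAGTATA, matching the top strand at positions 136–145; it acts as a reverse primer.
The 3' ends face each other across positions 24–145, giving a 122 bp product.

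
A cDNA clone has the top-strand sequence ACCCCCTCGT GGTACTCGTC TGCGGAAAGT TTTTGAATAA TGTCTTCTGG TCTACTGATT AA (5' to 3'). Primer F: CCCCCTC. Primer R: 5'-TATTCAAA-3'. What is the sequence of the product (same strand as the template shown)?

Scanning the template, CCCCCTC occurs at positions 2–8; this primer anneals to the bottom strand there with its 3' end pointing downstream.
The reverse primer's reverse complement is TTTGAATA, which matches the template at positions 32–39.
The product is the template from position 2 through 39 (38 bp).

5'-CCCCCTCGTGGTACTCGTCTGCGGAAAGTTTTTGAATA-3'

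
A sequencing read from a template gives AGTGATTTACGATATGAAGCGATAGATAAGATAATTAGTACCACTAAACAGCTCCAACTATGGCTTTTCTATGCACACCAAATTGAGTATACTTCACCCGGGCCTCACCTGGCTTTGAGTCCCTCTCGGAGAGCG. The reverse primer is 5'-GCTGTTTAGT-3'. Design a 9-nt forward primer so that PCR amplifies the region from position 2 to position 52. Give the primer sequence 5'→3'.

The reverse primer's reverse complement ACTAAACAGC matches the template at positions 43–52; the product starts at position 2.
The forward primer is identical to the top strand over positions 2–10: GTGATTTAC.

5'-GTGATTTAC-3'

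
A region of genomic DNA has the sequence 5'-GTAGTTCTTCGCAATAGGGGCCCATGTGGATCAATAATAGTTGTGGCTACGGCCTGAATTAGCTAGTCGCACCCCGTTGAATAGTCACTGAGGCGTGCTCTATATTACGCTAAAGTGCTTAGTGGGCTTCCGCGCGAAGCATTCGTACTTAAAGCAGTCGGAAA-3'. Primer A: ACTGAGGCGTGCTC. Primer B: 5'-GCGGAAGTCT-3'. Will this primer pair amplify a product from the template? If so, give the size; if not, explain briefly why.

No product — primer B has no binding site in the template.

Primer B (GCGGAAGTCT) does not match the top strand, and its reverse complement AGACTTCCGC does not match either.
With no annealing site for primer B, no amplification occurs.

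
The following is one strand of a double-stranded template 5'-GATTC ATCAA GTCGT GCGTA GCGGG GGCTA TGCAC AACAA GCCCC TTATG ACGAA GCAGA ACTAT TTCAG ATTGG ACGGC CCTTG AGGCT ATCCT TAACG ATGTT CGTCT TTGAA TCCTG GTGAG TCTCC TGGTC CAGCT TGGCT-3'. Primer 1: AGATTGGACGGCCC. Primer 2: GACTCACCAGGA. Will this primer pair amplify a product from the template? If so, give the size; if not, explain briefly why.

Primer 1 (AGATTGGACGGCCC) matches the top strand at positions 69–82; it acts as a forward primer.
Primer 2's reverse complement is TCCTGGTGAGTC, matching the top strand at positions 116–127; it acts as a reverse primer.
The 3' ends face each other across positions 69–127, giving a 59 bp product.

Yes — a 59 bp product.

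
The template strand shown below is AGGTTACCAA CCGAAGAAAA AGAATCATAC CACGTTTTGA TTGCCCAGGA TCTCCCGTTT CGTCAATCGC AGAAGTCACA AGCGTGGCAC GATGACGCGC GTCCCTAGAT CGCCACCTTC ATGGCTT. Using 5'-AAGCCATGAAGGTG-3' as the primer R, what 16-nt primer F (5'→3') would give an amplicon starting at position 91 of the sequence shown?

5'-GATGACGCGCGTCCCT-3'

The reverse primer's reverse complement CACCTTCATGGCTT matches the template at positions 114–127; the product starts at position 91.
The forward primer is identical to the top strand over positions 91–106: GATGACGCGCGTCCCT.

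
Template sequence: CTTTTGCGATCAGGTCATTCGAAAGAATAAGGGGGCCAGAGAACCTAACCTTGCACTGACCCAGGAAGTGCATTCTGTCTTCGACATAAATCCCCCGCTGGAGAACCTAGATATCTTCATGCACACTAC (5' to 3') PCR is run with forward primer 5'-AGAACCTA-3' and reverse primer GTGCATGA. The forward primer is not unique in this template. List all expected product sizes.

The forward primer AGAACCTA matches the top strand at positions 40–47, 102–109.
The reverse primer's reverse complement is TCATGCAC, matching at positions 117–124.
Each forward site pairs with the reverse site to give a product ending at position 124: sizes 85, 23 bp.

85 bp, 23 bp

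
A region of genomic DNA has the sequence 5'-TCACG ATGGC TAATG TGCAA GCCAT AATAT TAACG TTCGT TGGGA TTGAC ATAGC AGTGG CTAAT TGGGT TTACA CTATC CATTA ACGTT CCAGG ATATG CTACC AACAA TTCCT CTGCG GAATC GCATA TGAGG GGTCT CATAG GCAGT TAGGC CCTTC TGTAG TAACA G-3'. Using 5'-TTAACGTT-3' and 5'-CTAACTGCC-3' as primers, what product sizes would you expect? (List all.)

124 bp, 71 bp

The forward primer TTAACGTT matches the top strand at positions 30–37, 83–90.
The reverse primer's reverse complement is GGCAGTTAG, matching at positions 145–153.
Each forward site pairs with the reverse site to give a product ending at position 153: sizes 124, 71 bp.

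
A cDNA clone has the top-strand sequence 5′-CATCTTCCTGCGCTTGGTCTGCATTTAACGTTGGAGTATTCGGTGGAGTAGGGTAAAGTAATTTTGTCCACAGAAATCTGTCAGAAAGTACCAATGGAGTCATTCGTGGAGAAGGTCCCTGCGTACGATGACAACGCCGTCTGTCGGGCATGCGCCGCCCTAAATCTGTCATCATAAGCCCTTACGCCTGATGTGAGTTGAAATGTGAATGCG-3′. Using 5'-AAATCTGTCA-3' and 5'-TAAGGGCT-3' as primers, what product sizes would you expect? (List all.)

The forward primer AAATCTGTCA matches the top strand at positions 74–83, 162–171.
The reverse primer's reverse complement is AGCCCTTA, matching at positions 177–184.
Each forward site pairs with the reverse site to give a product ending at position 184: sizes 111, 23 bp.

111 bp, 23 bp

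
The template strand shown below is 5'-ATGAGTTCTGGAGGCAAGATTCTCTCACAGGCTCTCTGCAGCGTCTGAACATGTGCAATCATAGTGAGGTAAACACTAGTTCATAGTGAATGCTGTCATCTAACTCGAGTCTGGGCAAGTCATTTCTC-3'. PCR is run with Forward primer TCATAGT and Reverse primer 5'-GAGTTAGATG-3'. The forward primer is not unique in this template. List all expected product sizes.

The forward primer TCATAGT matches the top strand at positions 59–65, 81–87.
The reverse primer's reverse complement is CATCTAACTC, matching at positions 97–106.
Each forward site pairs with the reverse site to give a product ending at position 106: sizes 48, 26 bp.

48 bp, 26 bp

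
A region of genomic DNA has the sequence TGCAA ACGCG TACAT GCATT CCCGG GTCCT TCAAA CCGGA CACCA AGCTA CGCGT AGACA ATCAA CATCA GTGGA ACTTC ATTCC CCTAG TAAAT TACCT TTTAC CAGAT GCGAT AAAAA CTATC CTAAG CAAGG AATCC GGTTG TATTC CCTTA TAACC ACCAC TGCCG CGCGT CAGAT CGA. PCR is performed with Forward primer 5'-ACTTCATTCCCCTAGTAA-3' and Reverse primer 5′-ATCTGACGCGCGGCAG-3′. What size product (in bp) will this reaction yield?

The forward primer matches the template at positions 76–93.
The reverse primer's reverse complement is CTGCCGCGCGTCAGAT, which matches the template at positions 165–180.
Product length = (reverse-primer end) − (forward-primer start) + 1 = 180 − 76 + 1 = 105 bp.

105 bp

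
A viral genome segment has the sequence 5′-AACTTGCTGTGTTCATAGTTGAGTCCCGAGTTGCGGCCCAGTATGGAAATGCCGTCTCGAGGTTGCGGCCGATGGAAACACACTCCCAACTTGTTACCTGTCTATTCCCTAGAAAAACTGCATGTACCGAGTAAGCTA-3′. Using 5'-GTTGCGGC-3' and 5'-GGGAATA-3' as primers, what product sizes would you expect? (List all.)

80 bp, 48 bp

The forward primer GTTGCGGC matches the top strand at positions 30–37, 62–69.
The reverse primer's reverse complement is TATTCCC, matching at positions 103–109.
Each forward site pairs with the reverse site to give a product ending at position 109: sizes 80, 48 bp.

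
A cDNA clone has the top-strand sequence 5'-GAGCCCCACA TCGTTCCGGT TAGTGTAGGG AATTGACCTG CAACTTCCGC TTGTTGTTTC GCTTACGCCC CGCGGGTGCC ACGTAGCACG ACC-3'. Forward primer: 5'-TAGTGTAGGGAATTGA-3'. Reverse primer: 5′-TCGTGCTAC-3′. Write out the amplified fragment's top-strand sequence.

5'-TAGTGTAGGGAATTGACCTGCAACTTCCGCTTGTTGTTTCGCTTACGCCCCGCGGGTGCCACGTAGCACGA-3'

Scanning the template, TAGTGTAGGGAATTGA occurs at positions 21–36; this primer anneals to the bottom strand there with its 3' end pointing downstream.
Taking the reverse complement of TCGTGCTAC gives GTAGCACGA, found at positions 83–91 on the template; the primer anneals here to the top strand with its 3' end pointing upstream.
The product is the template from position 21 through 91 (71 bp).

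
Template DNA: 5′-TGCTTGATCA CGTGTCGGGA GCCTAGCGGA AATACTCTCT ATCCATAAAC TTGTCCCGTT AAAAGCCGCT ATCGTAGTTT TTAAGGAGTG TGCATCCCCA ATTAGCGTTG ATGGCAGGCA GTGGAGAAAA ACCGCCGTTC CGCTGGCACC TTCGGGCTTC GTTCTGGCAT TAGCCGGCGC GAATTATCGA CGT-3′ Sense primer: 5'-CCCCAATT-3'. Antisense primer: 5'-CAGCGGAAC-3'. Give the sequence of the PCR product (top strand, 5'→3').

The forward primer matches the template at positions 96–103.
Reverse complement of the reverse primer: GTTCCGCTG. This occurs on the top strand at positions 137–145.
The product is the template from position 96 through 145 (50 bp).

5'-CCCCAATTAGCGTTGATGGCAGGCAGTGGAGAAAAACCGCCGTTCCGCTG-3'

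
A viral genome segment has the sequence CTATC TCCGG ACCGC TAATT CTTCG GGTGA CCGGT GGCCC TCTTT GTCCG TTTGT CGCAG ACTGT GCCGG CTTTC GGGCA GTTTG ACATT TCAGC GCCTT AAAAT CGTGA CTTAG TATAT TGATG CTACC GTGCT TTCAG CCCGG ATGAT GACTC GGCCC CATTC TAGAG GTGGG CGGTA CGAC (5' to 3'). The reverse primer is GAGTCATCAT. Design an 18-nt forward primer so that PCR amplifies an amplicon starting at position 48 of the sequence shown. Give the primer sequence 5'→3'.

5'-CCGTTTGTCGCAGACTGT-3'

The reverse primer's reverse complement ATGATGACTC matches the template at positions 146–155; the product starts at position 48.
The forward primer is identical to the top strand over positions 48–65: CCGTTTGTCGCAGACTGT.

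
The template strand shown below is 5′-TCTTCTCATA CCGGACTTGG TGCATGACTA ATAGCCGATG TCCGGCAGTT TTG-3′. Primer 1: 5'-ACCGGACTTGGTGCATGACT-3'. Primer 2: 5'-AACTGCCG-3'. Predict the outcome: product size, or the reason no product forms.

Yes — a 41 bp product.

Primer 1 (ACCGGACTTGGTGCATGACT) matches the top strand at positions 10–29; it acts as a forward primer.
Primer 2's reverse complement is CGGCAGTT, matching the top strand at positions 43–50; it acts as a reverse primer.
The 3' ends face each other across positions 10–50, giving a 41 bp product.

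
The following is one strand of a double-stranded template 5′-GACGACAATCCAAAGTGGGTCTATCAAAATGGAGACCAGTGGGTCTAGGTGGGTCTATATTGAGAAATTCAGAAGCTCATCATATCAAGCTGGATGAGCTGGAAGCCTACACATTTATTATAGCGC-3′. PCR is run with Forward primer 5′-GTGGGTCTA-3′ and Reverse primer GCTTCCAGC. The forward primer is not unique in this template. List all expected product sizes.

92 bp, 68 bp, 58 bp

The forward primer GTGGGTCTA matches the top strand at positions 15–23, 39–47, 49–57.
The reverse primer's reverse complement is GCTGGAAGC, matching at positions 98–106.
Each forward site pairs with the reverse site to give a product ending at position 106: sizes 92, 68, 58 bp.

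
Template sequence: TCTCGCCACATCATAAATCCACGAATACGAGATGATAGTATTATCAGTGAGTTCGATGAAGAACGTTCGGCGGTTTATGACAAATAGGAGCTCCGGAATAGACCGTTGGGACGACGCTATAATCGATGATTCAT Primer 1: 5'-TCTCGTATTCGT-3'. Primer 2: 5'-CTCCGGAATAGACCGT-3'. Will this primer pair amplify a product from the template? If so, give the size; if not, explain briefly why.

No product — the primers' 3' ends point away from each other.

Primer 1 (TCTCGTATTCGT) has reverse complement ACGAATACGAGA, which matches the top strand at positions 21–32; primer 1 anneals to the top strand there with its 3' end pointing upstream toward position 21.
Primer 2 (CTCCGGAATAGACCGT) matches the top strand directly at positions 91–106; it anneals to the bottom strand with its 3' end pointing downstream toward position 106.
The 3' ends diverge (primer 1 extends toward position 1, primer 2 toward position 134), so the primers never converge on a shared product.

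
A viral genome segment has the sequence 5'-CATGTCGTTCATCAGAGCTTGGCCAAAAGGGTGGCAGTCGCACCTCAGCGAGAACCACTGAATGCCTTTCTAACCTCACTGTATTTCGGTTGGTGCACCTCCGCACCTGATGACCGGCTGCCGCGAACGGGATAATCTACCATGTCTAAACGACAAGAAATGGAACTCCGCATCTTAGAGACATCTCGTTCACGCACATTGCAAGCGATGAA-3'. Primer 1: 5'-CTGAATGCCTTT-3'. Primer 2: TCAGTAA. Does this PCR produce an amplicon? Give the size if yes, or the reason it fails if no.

Primer 2 (TCAGTAA) does not match the top strand, and its reverse complement TTACTGA does not match either.
With no annealing site for primer 2, no amplification occurs.

No product — primer 2 has no binding site in the template.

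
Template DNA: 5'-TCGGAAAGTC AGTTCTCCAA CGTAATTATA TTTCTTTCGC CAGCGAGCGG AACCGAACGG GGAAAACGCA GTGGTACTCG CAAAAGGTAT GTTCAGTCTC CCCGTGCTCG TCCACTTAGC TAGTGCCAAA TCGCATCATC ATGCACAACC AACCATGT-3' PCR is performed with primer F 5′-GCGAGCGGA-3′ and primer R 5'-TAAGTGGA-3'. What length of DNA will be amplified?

76 bp

The forward primer matches the template at positions 43–51.
Reverse complement of the reverse primer: TCCACTTA. This occurs on the top strand at positions 111–118.
The product runs from position 43 to position 118, so its length is 118 − 43 + 1 = 76 bp.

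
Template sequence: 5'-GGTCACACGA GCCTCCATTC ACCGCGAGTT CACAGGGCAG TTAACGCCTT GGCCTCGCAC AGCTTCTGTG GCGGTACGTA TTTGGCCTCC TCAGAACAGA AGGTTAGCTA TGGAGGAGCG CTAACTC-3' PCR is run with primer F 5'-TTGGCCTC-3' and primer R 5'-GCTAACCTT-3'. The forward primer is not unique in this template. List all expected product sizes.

60 bp, 27 bp

The forward primer TTGGCCTC matches the top strand at positions 49–56, 82–89.
The reverse primer's reverse complement is AAGGTTAGC, matching at positions 100–108.
Each forward site pairs with the reverse site to give a product ending at position 108: sizes 60, 27 bp.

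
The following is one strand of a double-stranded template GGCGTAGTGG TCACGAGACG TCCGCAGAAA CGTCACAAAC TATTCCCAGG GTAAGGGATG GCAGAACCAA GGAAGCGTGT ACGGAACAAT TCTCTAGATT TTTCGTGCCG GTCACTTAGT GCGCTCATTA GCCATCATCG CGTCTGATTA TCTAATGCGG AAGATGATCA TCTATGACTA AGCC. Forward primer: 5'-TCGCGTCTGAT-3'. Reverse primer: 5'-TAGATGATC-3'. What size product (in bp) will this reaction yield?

The forward primer matches the template at positions 138–148.
The reverse primer's reverse complement is GATCATCTA, which matches the template at positions 166–174.
The product runs from position 138 to position 174, so its length is 174 − 138 + 1 = 37 bp.

37 bp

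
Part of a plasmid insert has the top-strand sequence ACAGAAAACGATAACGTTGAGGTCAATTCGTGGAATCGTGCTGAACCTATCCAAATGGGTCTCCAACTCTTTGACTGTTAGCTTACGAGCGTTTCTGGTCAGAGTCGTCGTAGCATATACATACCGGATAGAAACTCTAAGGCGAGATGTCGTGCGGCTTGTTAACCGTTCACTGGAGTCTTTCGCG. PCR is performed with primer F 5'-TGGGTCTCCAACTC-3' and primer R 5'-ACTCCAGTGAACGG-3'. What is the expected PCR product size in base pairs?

The forward primer matches the template at positions 56–69.
Taking the reverse complement of ACTCCAGTGAACGG gives CCGTTCACTGGAGT, found at positions 166–179 on the template; the primer anneals here to the top strand with its 3' end pointing upstream.
The product runs from position 56 to position 179, so its length is 179 − 56 + 1 = 124 bp.

124 bp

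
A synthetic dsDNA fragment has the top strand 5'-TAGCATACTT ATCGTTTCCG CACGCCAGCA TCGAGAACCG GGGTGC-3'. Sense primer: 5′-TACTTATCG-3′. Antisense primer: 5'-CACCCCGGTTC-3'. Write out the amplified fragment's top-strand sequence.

Scanning the template, TACTTATCG occurs at positions 6–14; this primer anneals to the bottom strand there with its 3' end pointing downstream.
Reverse complement of the reverse primer: GAACCGGGGTG. This occurs on the top strand at positions 35–45.
The product is the template from position 6 through 45 (40 bp).

5'-TACTTATCGTTTCCGCACGCCAGCATCGAGAACCGGGGTG-3'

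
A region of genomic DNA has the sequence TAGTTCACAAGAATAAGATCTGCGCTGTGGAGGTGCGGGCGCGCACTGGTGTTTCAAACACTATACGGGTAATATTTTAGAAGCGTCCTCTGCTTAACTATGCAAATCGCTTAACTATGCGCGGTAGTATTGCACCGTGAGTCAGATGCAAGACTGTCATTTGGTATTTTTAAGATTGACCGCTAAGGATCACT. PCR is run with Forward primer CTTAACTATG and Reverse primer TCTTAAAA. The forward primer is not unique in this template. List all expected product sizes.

The forward primer CTTAACTATG matches the top strand at positions 93–102, 110–119.
The reverse primer's reverse complement is TTTTAAGA, matching at positions 168–175.
Each forward site pairs with the reverse site to give a product ending at position 175: sizes 83, 66 bp.

83 bp, 66 bp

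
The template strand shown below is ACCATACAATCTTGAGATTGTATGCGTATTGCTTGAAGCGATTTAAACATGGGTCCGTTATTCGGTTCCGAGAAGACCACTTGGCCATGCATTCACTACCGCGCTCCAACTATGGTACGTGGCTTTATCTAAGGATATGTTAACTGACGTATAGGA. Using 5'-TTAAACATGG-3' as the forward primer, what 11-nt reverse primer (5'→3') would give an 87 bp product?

5'-GATAAAGCCAC-3'

The forward primer binds at positions 43–52, so an 87 bp product ends at position 43 + 87 − 1 = 129.
The reverse primer anneals to the top strand over positions 119–129, i.e. to GTGGCTTTATC.
Its sequence written 5'→3' is the reverse complement: GATAAAGCCAC.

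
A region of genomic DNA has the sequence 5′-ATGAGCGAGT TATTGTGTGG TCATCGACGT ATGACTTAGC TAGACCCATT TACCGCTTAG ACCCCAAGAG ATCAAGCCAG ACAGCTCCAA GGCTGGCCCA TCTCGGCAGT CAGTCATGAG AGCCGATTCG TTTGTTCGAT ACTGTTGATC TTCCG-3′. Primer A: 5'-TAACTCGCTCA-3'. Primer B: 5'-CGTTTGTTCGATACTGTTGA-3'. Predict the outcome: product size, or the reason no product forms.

No product — the primers' 3' ends point away from each other.

Primer A (TAACTCGCTCA) has reverse complement TGAGCGAGTTA, which matches the top strand at positions 2–12; primer A anneals to the top strand there with its 3' end pointing upstream toward position 2.
Primer B (CGTTTGTTCGATACTGTTGA) matches the top strand directly at positions 129–148; it anneals to the bottom strand with its 3' end pointing downstream toward position 148.
The 3' ends diverge (primer A extends toward position 1, primer B toward position 155), so the primers never converge on a shared product.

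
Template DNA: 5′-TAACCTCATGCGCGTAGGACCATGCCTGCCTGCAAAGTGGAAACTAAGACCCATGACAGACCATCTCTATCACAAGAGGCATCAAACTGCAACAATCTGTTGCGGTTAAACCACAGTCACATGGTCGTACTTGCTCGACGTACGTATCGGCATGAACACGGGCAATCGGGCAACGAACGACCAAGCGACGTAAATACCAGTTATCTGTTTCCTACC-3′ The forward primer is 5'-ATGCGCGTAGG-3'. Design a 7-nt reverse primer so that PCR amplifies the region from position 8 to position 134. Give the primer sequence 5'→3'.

5'-GCAAGTA-3'

The product's 3' end on the top strand is position 134.
The reverse primer anneals to the top strand over positions 128–134, i.e. to TACTTGC.
Its sequence written 5'→3' is the reverse complement: GCAAGTA.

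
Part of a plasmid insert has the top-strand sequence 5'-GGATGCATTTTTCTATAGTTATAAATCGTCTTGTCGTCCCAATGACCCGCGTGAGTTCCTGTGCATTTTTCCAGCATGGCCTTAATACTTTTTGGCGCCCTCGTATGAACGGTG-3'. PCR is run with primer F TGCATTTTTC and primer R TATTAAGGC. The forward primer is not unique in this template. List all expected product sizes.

84 bp, 26 bp

The forward primer TGCATTTTTC matches the top strand at positions 4–13, 62–71.
The reverse primer's reverse complement is GCCTTAATA, matching at positions 79–87.
Each forward site pairs with the reverse site to give a product ending at position 87: sizes 84, 26 bp.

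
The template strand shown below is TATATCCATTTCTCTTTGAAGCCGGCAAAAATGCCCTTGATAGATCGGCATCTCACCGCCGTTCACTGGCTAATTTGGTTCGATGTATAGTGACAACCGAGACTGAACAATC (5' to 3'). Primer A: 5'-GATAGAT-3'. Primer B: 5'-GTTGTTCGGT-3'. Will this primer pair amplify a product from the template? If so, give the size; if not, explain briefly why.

No product — primer B has no binding site in the template.

Primer B (GTTGTTCGGT) does not match the top strand, and its reverse complement ACCGAACAAC does not match either.
With no annealing site for primer B, no amplification occurs.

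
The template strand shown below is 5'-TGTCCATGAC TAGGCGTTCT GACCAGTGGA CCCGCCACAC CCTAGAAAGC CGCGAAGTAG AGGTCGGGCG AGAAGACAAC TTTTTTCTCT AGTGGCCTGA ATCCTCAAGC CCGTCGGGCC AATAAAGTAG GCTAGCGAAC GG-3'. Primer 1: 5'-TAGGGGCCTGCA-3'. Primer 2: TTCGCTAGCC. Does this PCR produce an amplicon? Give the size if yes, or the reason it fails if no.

Primer 1 (TAGGGGCCTGCA) does not match the top strand, and its reverse complement TGCAGGCCCCTA does not match either.
With no annealing site for primer 1, no amplification occurs.

No product — primer 1 has no binding site in the template.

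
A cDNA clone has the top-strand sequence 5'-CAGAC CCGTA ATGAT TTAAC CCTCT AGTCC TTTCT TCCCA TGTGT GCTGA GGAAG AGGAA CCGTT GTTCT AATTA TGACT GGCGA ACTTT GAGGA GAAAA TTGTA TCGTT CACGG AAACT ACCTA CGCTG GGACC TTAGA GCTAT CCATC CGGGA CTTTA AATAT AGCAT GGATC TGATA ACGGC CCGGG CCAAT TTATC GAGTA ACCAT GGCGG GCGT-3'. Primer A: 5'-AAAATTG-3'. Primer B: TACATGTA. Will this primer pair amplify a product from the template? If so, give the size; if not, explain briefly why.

No product — primer B has no binding site in the template.

Primer B (TACATGTA) does not match the top strand, and its reverse complement TACATGTA does not match either.
With no annealing site for primer B, no amplification occurs.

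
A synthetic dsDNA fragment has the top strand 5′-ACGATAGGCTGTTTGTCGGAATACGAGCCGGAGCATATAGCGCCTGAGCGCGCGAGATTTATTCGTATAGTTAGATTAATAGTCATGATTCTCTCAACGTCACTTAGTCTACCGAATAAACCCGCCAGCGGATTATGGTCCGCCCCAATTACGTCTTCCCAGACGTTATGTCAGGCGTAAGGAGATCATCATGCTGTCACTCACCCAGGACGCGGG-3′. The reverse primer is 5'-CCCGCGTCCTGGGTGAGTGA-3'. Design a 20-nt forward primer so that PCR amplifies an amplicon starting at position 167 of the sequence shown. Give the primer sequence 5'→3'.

The reverse primer's reverse complement TCACTCACCCAGGACGCGGG matches the template at positions 197–216; the product starts at position 167.
The forward primer is identical to the top strand over positions 167–186: TATGTCAGGCGTAAGGAGAT.

5'-TATGTCAGGCGTAAGGAGAT-3'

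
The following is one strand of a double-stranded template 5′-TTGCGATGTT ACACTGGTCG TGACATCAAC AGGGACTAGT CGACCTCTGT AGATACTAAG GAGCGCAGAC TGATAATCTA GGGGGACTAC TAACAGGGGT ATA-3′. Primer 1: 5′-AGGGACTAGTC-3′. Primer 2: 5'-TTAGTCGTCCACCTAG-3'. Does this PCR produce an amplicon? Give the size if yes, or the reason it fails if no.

Primer 2 (TTAGTCGTCCACCTAG) does not match the top strand, and its reverse complement CTAGGTGGACGACTAA does not match either.
With no annealing site for primer 2, no amplification occurs.

No product — primer 2 has no binding site in the template.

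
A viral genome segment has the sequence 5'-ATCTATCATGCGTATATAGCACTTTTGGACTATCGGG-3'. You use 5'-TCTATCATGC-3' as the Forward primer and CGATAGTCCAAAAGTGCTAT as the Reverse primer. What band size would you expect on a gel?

Forward primer TCTATCATGC is found on the top strand at positions 2–11.
Reverse complement of the reverse primer: ATAGCACTTTTGGACTATCG. This occurs on the top strand at positions 16–35.
The product runs from position 2 to position 35, so its length is 35 − 2 + 1 = 34 bp.

34 bp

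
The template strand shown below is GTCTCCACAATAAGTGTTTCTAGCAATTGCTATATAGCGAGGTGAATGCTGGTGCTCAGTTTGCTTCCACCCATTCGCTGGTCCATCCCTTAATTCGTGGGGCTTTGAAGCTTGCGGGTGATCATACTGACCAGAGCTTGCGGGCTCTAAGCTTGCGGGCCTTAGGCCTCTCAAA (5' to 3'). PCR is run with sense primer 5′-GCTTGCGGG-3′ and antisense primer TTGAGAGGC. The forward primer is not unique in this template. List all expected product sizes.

65 bp, 39 bp, 24 bp

The forward primer GCTTGCGGG matches the top strand at positions 110–118, 136–144, 151–159.
The reverse primer's reverse complement is GCCTCTCAA, matching at positions 166–174.
Each forward site pairs with the reverse site to give a product ending at position 174: sizes 65, 39, 24 bp.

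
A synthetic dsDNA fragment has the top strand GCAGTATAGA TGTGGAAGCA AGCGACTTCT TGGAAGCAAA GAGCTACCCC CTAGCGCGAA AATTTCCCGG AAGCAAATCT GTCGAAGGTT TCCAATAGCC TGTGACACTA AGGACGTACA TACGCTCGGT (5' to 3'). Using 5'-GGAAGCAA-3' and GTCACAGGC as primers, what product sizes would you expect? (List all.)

93 bp, 75 bp, 38 bp

The forward primer GGAAGCAA matches the top strand at positions 14–21, 32–39, 69–76.
The reverse primer's reverse complement is GCCTGTGAC, matching at positions 98–106.
Each forward site pairs with the reverse site to give a product ending at position 106: sizes 93, 75, 38 bp.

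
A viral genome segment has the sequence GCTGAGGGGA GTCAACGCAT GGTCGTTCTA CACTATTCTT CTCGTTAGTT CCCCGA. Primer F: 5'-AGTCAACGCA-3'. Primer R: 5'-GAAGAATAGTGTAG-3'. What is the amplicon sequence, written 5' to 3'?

5'-AGTCAACGCATGGTCGTTCTACACTATTCTTC-3'

Forward primer AGTCAACGCA is found on the top strand at positions 10–19.
Taking the reverse complement of GAAGAATAGTGTAG gives CTACACTATTCTTC, found at positions 28–41 on the template; the primer anneals here to the top strand with its 3' end pointing upstream.
The product is the template from position 10 through 41 (32 bp).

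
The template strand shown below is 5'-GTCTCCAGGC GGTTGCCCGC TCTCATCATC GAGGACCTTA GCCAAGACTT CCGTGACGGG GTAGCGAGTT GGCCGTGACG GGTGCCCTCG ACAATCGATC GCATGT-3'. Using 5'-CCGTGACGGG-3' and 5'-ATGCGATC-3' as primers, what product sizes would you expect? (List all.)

54 bp, 32 bp

The forward primer CCGTGACGGG matches the top strand at positions 51–60, 73–82.
The reverse primer's reverse complement is GATCGCAT, matching at positions 97–104.
Each forward site pairs with the reverse site to give a product ending at position 104: sizes 54, 32 bp.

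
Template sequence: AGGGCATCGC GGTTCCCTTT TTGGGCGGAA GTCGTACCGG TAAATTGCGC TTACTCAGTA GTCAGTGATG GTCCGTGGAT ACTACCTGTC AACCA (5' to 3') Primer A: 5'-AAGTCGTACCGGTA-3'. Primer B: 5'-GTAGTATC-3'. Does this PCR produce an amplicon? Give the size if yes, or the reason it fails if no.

Primer A (AAGTCGTACCGGTA) matches the top strand at positions 29–42; it acts as a forward primer.
Primer B's reverse complement is GATACTAC, matching the top strand at positions 78–85; it acts as a reverse primer.
The 3' ends face each other across positions 29–85, giving a 57 bp product.

Yes — a 57 bp product.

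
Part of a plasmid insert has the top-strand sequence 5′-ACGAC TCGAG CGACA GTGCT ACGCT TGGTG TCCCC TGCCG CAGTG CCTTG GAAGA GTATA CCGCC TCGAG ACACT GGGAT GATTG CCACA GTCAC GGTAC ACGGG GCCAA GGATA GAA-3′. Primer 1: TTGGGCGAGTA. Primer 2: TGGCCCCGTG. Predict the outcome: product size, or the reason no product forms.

Primer 1 (TTGGGCGAGTA) does not match the top strand, and its reverse complement TACTCGCCCAA does not match either.
With no annealing site for primer 1, no amplification occurs.

No product — primer 1 has no binding site in the template.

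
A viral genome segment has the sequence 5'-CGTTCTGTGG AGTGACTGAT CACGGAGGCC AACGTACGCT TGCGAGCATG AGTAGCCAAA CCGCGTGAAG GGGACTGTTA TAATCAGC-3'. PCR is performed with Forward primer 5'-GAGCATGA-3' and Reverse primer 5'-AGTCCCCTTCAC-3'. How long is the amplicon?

33 bp

Scanning the template, GAGCATGA occurs at positions 44–51; this primer anneals to the bottom strand there with its 3' end pointing downstream.
The reverse primer's reverse complement is GTGAAGGGGACT, which matches the template at positions 65–76.
Amplicon spans positions 44–76: 33 bp.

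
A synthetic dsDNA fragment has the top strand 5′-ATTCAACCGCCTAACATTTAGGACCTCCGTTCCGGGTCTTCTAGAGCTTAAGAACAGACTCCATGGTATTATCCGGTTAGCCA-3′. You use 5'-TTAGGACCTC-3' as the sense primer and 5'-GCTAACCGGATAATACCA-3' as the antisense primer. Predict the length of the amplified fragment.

64 bp

The forward primer matches the template at positions 18–27.
The reverse primer's reverse complement is TGGTATTATCCGGTTAGC, which matches the template at positions 64–81.
Amplicon spans positions 18–81: 64 bp.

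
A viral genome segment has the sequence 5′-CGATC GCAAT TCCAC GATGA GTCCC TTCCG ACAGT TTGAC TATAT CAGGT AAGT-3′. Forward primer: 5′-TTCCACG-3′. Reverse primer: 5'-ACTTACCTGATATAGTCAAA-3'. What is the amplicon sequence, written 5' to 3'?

5'-TTCCACGATGAGTCCCTTCCGACAGTTTGACTATATCAGGTAAGT-3'

Forward primer TTCCACG is found on the top strand at positions 10–16.
The reverse primer's reverse complement is TTTGACTATATCAGGTAAGT, which matches the template at positions 35–54.
The product is the template from position 10 through 54 (45 bp).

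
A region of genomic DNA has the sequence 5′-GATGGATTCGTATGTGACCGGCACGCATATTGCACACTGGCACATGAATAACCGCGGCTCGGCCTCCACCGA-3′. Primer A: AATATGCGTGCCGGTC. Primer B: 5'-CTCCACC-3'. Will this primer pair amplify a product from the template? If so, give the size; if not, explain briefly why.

Primer A (AATATGCGTGCCGGTC) has reverse complement GACCGGCACGCATATT, which matches the top strand at positions 16–31; primer A anneals to the top strand there with its 3' end pointing upstream toward position 16.
Primer B (CTCCACC) matches the top strand directly at positions 64–70; it anneals to the bottom strand with its 3' end pointing downstream toward position 70.
The 3' ends diverge (primer A extends toward position 1, primer B toward position 72), so the primers never converge on a shared product.

No product — the primers' 3' ends point away from each other.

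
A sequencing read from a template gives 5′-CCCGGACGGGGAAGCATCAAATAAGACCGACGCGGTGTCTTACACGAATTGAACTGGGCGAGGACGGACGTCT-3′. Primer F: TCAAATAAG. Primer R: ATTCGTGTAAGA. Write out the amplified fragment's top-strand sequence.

Forward primer TCAAATAAG is found on the top strand at positions 17–25.
Reverse complement of the reverse primer: TCTTACACGAAT. This occurs on the top strand at positions 38–49.
The product is the template from position 17 through 49 (33 bp).

5'-TCAAATAAGACCGACGCGGTGTCTTACACGAAT-3'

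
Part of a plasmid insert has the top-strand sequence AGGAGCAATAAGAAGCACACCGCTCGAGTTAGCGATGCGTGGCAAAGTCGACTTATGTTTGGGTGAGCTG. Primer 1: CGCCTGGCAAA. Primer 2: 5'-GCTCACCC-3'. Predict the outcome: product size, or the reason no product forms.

No product — primer 1 has no binding site in the template.

Primer 1 (CGCCTGGCAAA) does not match the top strand, and its reverse complement TTTGCCAGGCG does not match either.
With no annealing site for primer 1, no amplification occurs.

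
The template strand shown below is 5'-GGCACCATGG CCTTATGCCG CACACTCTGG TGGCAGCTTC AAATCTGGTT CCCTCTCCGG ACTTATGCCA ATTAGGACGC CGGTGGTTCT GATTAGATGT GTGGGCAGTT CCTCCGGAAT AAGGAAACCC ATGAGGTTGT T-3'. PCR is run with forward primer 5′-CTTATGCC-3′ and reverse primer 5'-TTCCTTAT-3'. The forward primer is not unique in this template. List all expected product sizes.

115 bp, 65 bp

The forward primer CTTATGCC matches the top strand at positions 12–19, 62–69.
The reverse primer's reverse complement is ATAAGGAA, matching at positions 119–126.
Each forward site pairs with the reverse site to give a product ending at position 126: sizes 115, 65 bp.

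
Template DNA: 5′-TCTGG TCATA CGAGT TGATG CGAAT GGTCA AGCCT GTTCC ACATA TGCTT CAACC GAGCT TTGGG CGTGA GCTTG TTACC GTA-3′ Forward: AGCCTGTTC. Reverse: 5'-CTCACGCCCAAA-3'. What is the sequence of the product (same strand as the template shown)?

Forward primer AGCCTGTTC is found on the top strand at positions 31–39.
Reverse complement of the reverse primer: TTTGGGCGTGAG. This occurs on the top strand at positions 60–71.
The product is the template from position 31 through 71 (41 bp).

5'-AGCCTGTTCCACATATGCTTCAACCGAGCTTTGGGCGTGAG-3'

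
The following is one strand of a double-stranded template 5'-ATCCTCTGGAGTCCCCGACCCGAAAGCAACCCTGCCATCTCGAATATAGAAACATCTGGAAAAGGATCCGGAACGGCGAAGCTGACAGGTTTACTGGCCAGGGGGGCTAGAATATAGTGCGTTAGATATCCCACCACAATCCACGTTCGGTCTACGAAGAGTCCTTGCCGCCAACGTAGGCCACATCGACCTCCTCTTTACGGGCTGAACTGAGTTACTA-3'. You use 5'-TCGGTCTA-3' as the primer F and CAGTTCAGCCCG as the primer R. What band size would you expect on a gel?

Scanning the template, TCGGTCTA occurs at positions 147–154; this primer anneals to the bottom strand there with its 3' end pointing downstream.
Taking the reverse complement of CAGTTCAGCCCG gives CGGGCTGAACTG, found at positions 201–212 on the template; the primer anneals here to the top strand with its 3' end pointing upstream.
Product length = (reverse-primer end) − (forward-primer start) + 1 = 212 − 147 + 1 = 66 bp.

66 bp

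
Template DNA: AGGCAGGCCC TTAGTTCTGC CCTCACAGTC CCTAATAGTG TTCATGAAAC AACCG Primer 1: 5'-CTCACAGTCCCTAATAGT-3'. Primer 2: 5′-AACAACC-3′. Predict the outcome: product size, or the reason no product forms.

No product — both primers anneal to the same strand and extend in the same direction.

Primer 1 (CTCACAGTCCCTAATAGT) matches the top strand at positions 22–39 (3' end points downstream).
Primer 2 (AACAACC) also matches the top strand directly, at positions 48–54 — its reverse complement GGTTGTT is not present.
Both primers anneal to the bottom strand with 3' ends pointing the same way, so neither can prime synthesis back toward the other.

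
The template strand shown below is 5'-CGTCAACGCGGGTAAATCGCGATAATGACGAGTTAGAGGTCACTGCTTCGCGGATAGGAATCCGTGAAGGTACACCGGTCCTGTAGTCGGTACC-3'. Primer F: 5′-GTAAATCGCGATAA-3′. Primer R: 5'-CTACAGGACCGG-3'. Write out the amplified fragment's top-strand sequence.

Forward primer GTAAATCGCGATAA is found on the top strand at positions 12–25.
The reverse primer's reverse complement is CCGGTCCTGTAG, which matches the template at positions 75–86.
The product is the template from position 12 through 86 (75 bp).

5'-GTAAATCGCGATAATGACGAGTTAGAGGTCACTGCTTCGCGGATAGGAATCCGTGAAGGTACACCGGTCCTGTAG-3'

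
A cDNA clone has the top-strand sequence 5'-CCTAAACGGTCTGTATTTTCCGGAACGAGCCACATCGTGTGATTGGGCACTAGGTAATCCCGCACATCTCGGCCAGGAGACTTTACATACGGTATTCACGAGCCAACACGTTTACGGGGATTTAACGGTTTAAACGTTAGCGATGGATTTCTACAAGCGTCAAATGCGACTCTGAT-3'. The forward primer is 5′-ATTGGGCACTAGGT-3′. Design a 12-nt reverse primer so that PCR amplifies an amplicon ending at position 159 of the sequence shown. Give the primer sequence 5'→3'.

5'-CGCTTGTAGAAA-3'

The forward primer binds at positions 42–55; the product's 3' end on the top strand is position 159.
The reverse primer anneals to the top strand over positions 148–159, i.e. to TTTCTACAAGCG.
Its sequence written 5'→3' is the reverse complement: CGCTTGTAGAAA.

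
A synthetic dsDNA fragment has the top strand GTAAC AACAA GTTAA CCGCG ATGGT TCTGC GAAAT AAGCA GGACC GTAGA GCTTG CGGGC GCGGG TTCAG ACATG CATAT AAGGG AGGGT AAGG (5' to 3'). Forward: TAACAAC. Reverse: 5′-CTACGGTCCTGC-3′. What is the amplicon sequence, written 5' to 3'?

Scanning the template, TAACAAC occurs at positions 2–8; this primer anneals to the bottom strand there with its 3' end pointing downstream.
The reverse primer's reverse complement is GCAGGACCGTAG, which matches the template at positions 38–49.
The product is the template from position 2 through 49 (48 bp).

5'-TAACAACAAGTTAACCGCGATGGTTCTGCGAAATAAGCAGGACCGTAG-3'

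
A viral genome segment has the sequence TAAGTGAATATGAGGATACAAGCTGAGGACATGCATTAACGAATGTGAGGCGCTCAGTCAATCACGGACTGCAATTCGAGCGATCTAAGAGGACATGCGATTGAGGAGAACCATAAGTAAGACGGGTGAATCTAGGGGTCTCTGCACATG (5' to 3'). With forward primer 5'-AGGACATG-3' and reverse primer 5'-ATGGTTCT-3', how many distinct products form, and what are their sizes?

Two products: 89 bp, 25 bp

The forward primer AGGACATG matches the top strand at positions 26–33, 90–97.
The reverse primer's reverse complement is AGAACCAT, matching at positions 107–114.
Each forward site pairs with the reverse site to give a product ending at position 114: sizes 89, 25 bp.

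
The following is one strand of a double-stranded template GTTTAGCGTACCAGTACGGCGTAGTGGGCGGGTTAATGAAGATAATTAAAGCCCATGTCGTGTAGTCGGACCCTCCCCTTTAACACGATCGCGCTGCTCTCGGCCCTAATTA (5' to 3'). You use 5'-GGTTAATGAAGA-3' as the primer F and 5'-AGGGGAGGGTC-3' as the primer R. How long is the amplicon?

Scanning the template, GGTTAATGAAGA occurs at positions 31–42; this primer anneals to the bottom strand there with its 3' end pointing downstream.
Taking the reverse complement of AGGGGAGGGTC gives GACCCTCCCCT, found at positions 69–79 on the template; the primer anneals here to the top strand with its 3' end pointing upstream.
The product runs from position 31 to position 79, so its length is 79 − 31 + 1 = 49 bp.

49 bp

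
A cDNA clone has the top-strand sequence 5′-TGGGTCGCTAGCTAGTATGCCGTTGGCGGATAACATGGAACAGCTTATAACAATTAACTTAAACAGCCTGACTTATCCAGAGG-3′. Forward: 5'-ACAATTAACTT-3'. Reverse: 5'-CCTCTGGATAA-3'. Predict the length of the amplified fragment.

34 bp

Scanning the template, ACAATTAACTT occurs at positions 50–60; this primer anneals to the bottom strand there with its 3' end pointing downstream.
Taking the reverse complement of CCTCTGGATAA gives TTATCCAGAGG, found at positions 73–83 on the template; the primer anneals here to the top strand with its 3' end pointing upstream.
The product runs from position 50 to position 83, so its length is 83 − 50 + 1 = 34 bp.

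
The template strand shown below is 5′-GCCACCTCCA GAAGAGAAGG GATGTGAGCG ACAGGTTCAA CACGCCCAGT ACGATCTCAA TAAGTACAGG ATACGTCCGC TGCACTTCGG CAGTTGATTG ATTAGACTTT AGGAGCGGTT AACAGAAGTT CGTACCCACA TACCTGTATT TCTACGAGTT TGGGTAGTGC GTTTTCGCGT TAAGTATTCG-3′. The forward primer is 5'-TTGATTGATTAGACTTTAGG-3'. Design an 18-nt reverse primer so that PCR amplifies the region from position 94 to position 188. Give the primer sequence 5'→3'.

The product's 3' end on the top strand is position 188.
The reverse primer anneals to the top strand over positions 171–188, i.e. to GTTTTCGCGTTAAGTATT.
Its sequence written 5'→3' is the reverse complement: AATACTTAACGCGAAAAC.

5'-AATACTTAACGCGAAAAC-3'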